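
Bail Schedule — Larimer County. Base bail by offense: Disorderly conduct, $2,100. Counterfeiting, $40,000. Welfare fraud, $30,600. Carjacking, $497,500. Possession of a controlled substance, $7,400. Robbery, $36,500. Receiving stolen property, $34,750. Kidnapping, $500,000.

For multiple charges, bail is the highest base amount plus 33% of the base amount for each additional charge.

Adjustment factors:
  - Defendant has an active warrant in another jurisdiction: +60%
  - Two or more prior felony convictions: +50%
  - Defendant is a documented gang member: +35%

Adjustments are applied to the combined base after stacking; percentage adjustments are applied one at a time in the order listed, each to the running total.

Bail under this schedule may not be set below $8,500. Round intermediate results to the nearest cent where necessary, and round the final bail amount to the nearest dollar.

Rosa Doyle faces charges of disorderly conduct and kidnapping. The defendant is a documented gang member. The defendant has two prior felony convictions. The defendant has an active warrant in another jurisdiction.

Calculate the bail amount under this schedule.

$1,622,245

Base amounts from the schedule: disorderly conduct $2,100; kidnapping $500,000.
Stacking rule: highest base plus 33% of each additional charge. Highest is kidnapping at $500,000. Additional: $2,100 × 33% = $693. Combined base = $500,000 + $693 = $500,693.
Defendant has an active warrant in another jurisdiction (+60%): $500,693 × 1.6 = $801,108.80.
Two or more prior felony convictions (+50%): $801,108.80 × 1.5 = $1,201,663.20.
Defendant is a documented gang member (+35%): $1,201,663.20 × 1.35 = $1,622,245.32.
$1,622,245.32 is at or above the $8,500 minimum.
Rounded to the nearest dollar: $1,622,245.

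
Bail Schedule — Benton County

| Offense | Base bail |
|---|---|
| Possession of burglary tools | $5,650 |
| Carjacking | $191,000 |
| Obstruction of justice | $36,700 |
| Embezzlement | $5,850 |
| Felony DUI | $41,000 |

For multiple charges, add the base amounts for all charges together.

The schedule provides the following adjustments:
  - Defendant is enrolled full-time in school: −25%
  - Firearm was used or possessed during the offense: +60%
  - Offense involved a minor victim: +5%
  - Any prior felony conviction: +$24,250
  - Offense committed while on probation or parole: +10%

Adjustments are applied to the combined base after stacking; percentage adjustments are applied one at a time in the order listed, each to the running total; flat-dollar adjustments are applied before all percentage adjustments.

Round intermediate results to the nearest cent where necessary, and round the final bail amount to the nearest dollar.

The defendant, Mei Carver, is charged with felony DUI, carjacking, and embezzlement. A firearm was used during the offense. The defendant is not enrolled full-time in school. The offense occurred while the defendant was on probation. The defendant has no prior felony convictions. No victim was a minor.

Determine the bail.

$418,616

Base amounts from the schedule: felony DUI $41,000; carjacking $191,000; embezzlement $5,850.
Stacking rule: sum of all bases. $41,000 + $191,000 + $5,850 = $237,850.
Firearm was used or possessed during the offense (+60%): $237,850 × 1.6 = $380,560.
Offense committed while on probation or parole (+10%): $380,560 × 1.1 = $418,616.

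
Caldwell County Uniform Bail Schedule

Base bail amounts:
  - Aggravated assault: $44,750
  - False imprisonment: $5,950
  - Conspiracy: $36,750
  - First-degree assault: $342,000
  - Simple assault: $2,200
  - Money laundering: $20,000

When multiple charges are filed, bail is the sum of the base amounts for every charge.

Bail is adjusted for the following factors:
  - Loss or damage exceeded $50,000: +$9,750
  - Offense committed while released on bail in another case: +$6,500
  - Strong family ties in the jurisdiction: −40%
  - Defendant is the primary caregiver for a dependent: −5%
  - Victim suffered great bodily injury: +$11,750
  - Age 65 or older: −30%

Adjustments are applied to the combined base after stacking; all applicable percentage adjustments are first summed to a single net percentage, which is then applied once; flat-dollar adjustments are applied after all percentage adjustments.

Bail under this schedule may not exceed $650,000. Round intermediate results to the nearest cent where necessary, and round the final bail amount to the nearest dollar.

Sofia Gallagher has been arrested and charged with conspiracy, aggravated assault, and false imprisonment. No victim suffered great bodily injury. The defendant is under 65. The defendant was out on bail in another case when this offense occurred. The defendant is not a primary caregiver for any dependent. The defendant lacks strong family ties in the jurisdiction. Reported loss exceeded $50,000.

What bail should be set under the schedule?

$103,700

Base amounts from the schedule: conspiracy $36,750; aggravated assault $44,750; false imprisonment $5,950.
Stacking rule: sum of all bases. $36,750 + $44,750 + $5,950 = $87,450.
Loss or damage exceeded $50,000 (+$9,750 flat): $87,450 + $9,750 = $97,200.
Offense committed while released on bail in another case (+$6,500 flat): $97,200 + $6,500 = $103,700.
$103,700 is within the $650,000 maximum.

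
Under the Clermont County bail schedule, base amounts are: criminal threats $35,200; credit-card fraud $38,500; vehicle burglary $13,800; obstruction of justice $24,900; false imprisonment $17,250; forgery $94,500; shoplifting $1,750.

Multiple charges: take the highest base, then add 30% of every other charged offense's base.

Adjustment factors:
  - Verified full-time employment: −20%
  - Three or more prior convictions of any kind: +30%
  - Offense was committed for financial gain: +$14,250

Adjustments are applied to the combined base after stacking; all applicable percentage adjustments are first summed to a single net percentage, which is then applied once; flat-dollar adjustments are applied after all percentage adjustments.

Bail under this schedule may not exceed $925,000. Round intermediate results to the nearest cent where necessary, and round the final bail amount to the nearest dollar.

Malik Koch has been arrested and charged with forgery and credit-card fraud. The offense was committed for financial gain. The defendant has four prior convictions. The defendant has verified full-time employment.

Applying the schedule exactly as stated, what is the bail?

$130,905

Base amounts from the schedule: forgery $94,500; credit-card fraud $38,500.
Stacking rule: highest base plus 30% of each additional charge. Highest is forgery at $94,500. Additional: $38,500 × 30% = $11,550. Combined base = $94,500 + $11,550 = $106,050.
Net percentage adjustment: −20% +30% = +10%. $106,050 × 1.1 = $116,655.
Offense was committed for financial gain (+$14,250 flat): $116,655 + $14,250 = $130,905.
$130,905 is within the $925,000 maximum.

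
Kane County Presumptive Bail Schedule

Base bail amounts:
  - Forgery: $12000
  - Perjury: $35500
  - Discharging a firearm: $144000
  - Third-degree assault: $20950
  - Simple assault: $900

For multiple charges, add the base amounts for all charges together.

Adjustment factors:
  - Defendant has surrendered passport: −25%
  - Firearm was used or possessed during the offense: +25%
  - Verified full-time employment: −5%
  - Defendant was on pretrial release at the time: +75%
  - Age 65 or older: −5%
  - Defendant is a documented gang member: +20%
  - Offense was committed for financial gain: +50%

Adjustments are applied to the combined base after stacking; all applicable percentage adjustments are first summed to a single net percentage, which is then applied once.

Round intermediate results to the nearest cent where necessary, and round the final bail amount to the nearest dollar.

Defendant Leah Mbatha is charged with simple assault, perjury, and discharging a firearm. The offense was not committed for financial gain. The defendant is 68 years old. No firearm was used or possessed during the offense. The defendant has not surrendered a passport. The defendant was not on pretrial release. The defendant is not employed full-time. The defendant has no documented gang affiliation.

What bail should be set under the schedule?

Base amounts from the schedule: simple assault $900; perjury $35500; discharging a firearm $144000.
Stacking rule: sum of all bases. $900 + $35500 + $144000 = $180400.
Age 65 or older (−5%): $180400 × 0.95 = $171380.

$171380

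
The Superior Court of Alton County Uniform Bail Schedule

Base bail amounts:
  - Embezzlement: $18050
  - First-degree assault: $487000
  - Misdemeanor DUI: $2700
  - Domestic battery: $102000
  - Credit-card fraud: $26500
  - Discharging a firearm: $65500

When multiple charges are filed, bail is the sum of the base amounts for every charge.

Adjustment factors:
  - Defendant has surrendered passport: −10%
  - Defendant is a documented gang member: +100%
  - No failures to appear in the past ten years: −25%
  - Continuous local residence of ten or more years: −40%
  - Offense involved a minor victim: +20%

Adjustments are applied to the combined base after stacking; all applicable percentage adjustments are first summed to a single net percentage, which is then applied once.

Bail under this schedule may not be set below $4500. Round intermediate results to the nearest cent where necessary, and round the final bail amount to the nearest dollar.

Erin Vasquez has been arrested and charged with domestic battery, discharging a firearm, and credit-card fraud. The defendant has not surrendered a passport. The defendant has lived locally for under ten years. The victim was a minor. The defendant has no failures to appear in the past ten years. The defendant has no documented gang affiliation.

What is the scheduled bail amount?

Base amounts from the schedule: domestic battery $102000; discharging a firearm $65500; credit-card fraud $26500.
Stacking rule: sum of all bases. $102000 + $65500 + $26500 = $194000.
Net percentage adjustment: −25% +20% = −5%. $194000 × 0.95 = $184300.
$184300 is at or above the $4500 minimum.

$184300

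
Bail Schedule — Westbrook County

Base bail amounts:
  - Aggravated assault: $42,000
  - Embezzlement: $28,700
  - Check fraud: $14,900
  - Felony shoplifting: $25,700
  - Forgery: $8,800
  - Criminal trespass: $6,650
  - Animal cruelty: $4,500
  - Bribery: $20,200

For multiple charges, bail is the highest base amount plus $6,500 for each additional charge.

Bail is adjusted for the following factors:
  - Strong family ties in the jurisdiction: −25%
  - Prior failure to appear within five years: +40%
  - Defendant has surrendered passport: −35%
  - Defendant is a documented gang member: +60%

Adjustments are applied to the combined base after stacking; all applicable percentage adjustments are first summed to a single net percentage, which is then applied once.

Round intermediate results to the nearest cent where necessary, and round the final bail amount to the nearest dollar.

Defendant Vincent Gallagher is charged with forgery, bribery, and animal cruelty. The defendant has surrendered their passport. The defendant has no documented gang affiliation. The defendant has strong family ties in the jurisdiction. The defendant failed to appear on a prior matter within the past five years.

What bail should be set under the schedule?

$26,560

Base amounts from the schedule: forgery $8,800; bribery $20,200; animal cruelty $4,500.
Stacking rule: highest base plus $6,500 per additional charge. Highest is bribery at $20,200; 2 additional charges → +$13,000. Combined base = $33,200.
Net percentage adjustment: −25% +40% −35% = −20%. $33,200 × 0.8 = $26,560.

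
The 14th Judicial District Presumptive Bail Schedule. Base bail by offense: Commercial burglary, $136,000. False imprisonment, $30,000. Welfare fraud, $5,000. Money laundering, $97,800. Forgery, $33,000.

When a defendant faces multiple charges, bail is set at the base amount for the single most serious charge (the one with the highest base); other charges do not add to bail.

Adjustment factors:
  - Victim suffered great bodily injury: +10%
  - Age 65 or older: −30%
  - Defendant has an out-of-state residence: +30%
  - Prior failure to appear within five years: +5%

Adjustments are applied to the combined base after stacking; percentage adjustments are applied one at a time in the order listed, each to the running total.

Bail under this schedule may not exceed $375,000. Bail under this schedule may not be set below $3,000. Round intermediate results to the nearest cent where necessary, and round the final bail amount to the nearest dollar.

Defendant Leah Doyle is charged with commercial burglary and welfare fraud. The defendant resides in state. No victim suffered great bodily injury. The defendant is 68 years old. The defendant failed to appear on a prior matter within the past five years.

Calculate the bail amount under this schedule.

Base amounts from the schedule: commercial burglary $136,000; welfare fraud $5,000.
Stacking rule: use the highest base only. Highest is commercial burglary at $136,000. Combined base = $136,000.
Age 65 or older (−30%): $136,000 × 0.7 = $95,200.
Prior failure to appear within five years (+5%): $95,200 × 1.05 = $99,960.
$99,960 is within the $375,000 maximum.
$99,960 is at or above the $3,000 minimum.

$99,960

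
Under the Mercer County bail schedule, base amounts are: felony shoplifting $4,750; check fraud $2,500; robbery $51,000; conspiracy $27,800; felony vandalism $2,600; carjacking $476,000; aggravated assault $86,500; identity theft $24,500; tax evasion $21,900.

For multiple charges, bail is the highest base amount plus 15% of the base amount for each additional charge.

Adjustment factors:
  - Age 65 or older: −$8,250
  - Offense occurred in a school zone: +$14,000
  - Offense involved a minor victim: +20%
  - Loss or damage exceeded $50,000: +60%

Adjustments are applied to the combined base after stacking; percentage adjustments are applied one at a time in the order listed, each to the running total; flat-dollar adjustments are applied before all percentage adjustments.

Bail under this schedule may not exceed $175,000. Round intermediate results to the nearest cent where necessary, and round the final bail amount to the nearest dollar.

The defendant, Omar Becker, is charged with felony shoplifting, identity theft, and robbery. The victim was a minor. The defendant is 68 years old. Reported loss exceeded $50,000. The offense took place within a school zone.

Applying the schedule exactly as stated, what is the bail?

Base amounts from the schedule: felony shoplifting $4,750; identity theft $24,500; robbery $51,000.
Stacking rule: highest base plus 15% of each additional charge. Highest is robbery at $51,000. Additional: $4,750 × 15% = $712.50; $24,500 × 15% = $3,675. Combined base = $51,000 + $4,387.50 = $55,387.50.
Age 65 or older (−$8,250 flat): $55,387.50 − $8,250 = $47,137.50.
Offense occurred in a school zone (+$14,000 flat): $47,137.50 + $14,000 = $61,137.50.
Offense involved a minor victim (+20%): $61,137.50 × 1.2 = $73,365.
Loss or damage exceeded $50,000 (+60%): $73,365 × 1.6 = $117,384.
$117,384 is within the $175,000 maximum.

$117,384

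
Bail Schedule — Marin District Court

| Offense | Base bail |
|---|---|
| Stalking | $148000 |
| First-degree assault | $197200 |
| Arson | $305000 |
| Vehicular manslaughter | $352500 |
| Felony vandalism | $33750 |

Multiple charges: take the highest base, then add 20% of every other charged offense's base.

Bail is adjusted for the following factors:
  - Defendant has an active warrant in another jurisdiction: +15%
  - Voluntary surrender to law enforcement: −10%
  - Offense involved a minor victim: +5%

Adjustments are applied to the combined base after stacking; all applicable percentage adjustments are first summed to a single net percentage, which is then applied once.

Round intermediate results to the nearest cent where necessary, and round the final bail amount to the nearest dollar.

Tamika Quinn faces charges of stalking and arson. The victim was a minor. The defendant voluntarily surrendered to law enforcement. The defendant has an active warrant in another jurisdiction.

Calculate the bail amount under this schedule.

Base amounts from the schedule: stalking $148000; arson $305000.
Stacking rule: highest base plus 20% of each additional charge. Highest is arson at $305000. Additional: $148000 × 20% = $29600. Combined base = $305000 + $29600 = $334600.
Net percentage adjustment: +15% −10% +5% = +10%. $334600 × 1.1 = $368060.

$368060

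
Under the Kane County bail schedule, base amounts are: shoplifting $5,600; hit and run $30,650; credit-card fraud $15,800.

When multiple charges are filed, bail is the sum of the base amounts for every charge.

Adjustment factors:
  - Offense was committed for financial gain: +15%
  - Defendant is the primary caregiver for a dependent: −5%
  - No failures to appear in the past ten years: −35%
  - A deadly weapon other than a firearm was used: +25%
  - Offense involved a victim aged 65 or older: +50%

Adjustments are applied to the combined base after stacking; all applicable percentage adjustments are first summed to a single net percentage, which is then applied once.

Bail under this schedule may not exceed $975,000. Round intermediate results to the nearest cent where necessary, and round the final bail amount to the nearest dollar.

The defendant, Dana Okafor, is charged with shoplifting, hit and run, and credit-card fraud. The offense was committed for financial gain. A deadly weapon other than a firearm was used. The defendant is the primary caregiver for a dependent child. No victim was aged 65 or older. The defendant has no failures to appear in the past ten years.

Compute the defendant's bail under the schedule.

Base amounts from the schedule: shoplifting $5,600; hit and run $30,650; credit-card fraud $15,800.
Stacking rule: sum of all bases. $5,600 + $30,650 + $15,800 = $52,050.
Net percentage adjustment: +15% −5% −35% +25% = +0%. $52,050 × 1 = $52,050.
$52,050 is within the $975,000 maximum.

$52,050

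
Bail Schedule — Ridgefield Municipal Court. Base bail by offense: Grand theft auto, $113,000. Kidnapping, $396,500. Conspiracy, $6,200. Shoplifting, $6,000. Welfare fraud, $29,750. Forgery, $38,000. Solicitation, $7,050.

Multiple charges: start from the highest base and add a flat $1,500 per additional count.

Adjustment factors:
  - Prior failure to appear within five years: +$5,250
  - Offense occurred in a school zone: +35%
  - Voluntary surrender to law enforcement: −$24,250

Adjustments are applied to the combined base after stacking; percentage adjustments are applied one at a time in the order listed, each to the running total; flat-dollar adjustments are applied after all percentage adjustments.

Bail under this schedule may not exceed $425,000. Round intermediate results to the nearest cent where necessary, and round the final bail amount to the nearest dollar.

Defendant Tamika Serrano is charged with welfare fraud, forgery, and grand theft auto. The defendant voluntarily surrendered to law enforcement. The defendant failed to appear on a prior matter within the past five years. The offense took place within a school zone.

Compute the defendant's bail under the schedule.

$137,600

Base amounts from the schedule: welfare fraud $29,750; forgery $38,000; grand theft auto $113,000.
Stacking rule: highest base plus $1,500 per additional charge. Highest is grand theft auto at $113,000; 2 additional charges → +$3,000. Combined base = $116,000.
Offense occurred in a school zone (+35%): $116,000 × 1.35 = $156,600.
Prior failure to appear within five years (+$5,250 flat): $156,600 + $5,250 = $161,850.
Voluntary surrender to law enforcement (−$24,250 flat): $161,850 − $24,250 = $137,600.
$137,600 is within the $425,000 maximum.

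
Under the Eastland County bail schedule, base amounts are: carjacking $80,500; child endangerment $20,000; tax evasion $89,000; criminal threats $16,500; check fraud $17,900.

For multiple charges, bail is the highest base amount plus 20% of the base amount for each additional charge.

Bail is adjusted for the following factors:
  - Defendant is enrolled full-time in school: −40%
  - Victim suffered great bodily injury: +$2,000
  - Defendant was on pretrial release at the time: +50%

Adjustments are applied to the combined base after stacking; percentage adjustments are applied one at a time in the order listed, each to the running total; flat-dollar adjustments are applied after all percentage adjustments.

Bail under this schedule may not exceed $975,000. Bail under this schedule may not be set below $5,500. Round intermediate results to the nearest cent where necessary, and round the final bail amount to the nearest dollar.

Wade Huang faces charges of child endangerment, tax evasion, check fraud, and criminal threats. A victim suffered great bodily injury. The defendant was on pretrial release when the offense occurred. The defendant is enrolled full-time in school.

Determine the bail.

Base amounts from the schedule: child endangerment $20,000; tax evasion $89,000; check fraud $17,900; criminal threats $16,500.
Stacking rule: highest base plus 20% of each additional charge. Highest is tax evasion at $89,000. Additional: $20,000 × 20% = $4,000; $17,900 × 20% = $3,580; $16,500 × 20% = $3,300. Combined base = $89,000 + $10,880 = $99,880.
Defendant is enrolled full-time in school (−40%): $99,880 × 0.6 = $59,928.
Defendant was on pretrial release at the time (+50%): $59,928 × 1.5 = $89,892.
Victim suffered great bodily injury (+$2,000 flat): $89,892 + $2,000 = $91,892.
$91,892 is within the $975,000 maximum.
$91,892 is at or above the $5,500 minimum.

$91,892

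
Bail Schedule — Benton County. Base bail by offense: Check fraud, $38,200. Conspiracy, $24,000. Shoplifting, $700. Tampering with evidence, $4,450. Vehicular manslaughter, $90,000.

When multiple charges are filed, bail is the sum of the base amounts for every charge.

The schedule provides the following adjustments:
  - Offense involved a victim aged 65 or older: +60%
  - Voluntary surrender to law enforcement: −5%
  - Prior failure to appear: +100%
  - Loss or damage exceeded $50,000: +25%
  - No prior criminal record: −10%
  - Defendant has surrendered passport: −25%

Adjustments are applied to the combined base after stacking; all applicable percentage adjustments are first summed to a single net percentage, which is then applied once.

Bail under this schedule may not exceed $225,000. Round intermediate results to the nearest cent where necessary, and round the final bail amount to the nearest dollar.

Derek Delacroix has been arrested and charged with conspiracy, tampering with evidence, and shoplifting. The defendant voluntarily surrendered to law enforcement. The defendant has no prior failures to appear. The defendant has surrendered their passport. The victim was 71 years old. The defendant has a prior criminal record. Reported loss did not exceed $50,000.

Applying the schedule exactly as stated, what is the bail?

Base amounts from the schedule: conspiracy $24,000; tampering with evidence $4,450; shoplifting $700.
Stacking rule: sum of all bases. $24,000 + $4,450 + $700 = $29,150.
Net percentage adjustment: +60% −5% −25% = +30%. $29,150 × 1.3 = $37,895.
$37,895 is within the $225,000 maximum.

$37,895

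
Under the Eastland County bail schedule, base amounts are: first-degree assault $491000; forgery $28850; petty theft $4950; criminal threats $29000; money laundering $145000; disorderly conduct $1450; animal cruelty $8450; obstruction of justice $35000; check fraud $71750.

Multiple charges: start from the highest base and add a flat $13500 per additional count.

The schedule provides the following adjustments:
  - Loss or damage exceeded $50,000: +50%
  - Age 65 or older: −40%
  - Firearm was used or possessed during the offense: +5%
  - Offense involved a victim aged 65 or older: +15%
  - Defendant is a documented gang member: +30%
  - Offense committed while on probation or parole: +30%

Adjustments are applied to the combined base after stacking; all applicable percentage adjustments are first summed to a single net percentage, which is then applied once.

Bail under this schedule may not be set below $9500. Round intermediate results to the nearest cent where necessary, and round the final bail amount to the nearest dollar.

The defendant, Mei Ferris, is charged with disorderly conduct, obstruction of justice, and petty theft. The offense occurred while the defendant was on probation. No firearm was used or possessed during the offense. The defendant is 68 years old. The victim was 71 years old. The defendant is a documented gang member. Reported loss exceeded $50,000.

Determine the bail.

Base amounts from the schedule: disorderly conduct $1450; obstruction of justice $35000; petty theft $4950.
Stacking rule: highest base plus $13500 per additional charge. Highest is obstruction of justice at $35000; 2 additional charges → +$27000. Combined base = $62000.
Net percentage adjustment: +50% −40% +15% +30% +30% = +85%. $62000 × 1.85 = $114700.
$114700 is at or above the $9500 minimum.

$114700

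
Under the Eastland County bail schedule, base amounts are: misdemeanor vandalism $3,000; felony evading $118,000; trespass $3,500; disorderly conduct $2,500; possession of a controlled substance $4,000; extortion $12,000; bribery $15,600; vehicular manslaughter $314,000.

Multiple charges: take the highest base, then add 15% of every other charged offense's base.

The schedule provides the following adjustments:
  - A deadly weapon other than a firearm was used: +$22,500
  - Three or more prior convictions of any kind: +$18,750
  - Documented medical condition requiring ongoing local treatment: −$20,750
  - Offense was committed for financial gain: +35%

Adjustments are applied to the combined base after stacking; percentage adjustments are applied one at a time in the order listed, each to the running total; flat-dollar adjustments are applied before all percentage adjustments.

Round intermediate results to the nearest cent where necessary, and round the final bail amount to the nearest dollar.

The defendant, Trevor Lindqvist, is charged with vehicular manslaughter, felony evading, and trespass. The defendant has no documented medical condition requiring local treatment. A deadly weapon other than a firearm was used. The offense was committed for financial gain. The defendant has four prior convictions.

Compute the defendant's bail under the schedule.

$504,191

Base amounts from the schedule: vehicular manslaughter $314,000; felony evading $118,000; trespass $3,500.
Stacking rule: highest base plus 15% of each additional charge. Highest is vehicular manslaughter at $314,000. Additional: $118,000 × 15% = $17,700; $3,500 × 15% = $525. Combined base = $314,000 + $18,225 = $332,225.
A deadly weapon other than a firearm was used (+$22,500 flat): $332,225 + $22,500 = $354,725.
Three or more prior convictions of any kind (+$18,750 flat): $354,725 + $18,750 = $373,475.
Offense was committed for financial gain (+35%): $373,475 × 1.35 = $504,191.25.
Rounded to the nearest dollar: $504,191.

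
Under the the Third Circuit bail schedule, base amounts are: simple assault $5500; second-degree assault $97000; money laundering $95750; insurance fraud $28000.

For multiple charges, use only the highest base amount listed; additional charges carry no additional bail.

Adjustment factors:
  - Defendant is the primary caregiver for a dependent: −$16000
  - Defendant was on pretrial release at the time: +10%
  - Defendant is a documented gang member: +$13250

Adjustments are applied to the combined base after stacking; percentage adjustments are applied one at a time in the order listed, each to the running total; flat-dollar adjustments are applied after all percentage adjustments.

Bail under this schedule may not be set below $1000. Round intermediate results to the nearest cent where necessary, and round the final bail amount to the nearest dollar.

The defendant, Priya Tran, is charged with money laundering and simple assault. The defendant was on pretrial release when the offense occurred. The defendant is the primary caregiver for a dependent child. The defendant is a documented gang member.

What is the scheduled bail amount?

$102575

Base amounts from the schedule: money laundering $95750; simple assault $5500.
Stacking rule: use the highest base only. Highest is money laundering at $95750. Combined base = $95750.
Defendant was on pretrial release at the time (+10%): $95750 × 1.1 = $105325.
Defendant is the primary caregiver for a dependent (−$16000 flat): $105325 − $16000 = $89325.
Defendant is a documented gang member (+$13250 flat): $89325 + $13250 = $102575.
$102575 is at or above the $1000 minimum.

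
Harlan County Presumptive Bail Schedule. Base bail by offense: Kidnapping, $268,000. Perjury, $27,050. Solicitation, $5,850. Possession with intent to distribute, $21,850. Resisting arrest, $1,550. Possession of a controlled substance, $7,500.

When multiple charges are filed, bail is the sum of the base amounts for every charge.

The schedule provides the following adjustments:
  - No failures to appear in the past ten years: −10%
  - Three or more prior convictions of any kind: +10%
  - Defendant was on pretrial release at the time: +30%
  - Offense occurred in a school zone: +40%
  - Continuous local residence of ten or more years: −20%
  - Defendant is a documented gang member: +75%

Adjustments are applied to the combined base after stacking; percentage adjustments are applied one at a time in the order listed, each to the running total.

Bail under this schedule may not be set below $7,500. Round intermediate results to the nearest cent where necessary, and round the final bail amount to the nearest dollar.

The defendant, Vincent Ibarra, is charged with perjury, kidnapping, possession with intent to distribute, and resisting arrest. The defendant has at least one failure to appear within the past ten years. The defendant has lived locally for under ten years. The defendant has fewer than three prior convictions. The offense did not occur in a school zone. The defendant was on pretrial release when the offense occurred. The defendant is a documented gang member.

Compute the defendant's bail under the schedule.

$724,474

Base amounts from the schedule: perjury $27,050; kidnapping $268,000; possession with intent to distribute $21,850; resisting arrest $1,550.
Stacking rule: sum of all bases. $27,050 + $268,000 + $21,850 + $1,550 = $318,450.
Defendant was on pretrial release at the time (+30%): $318,450 × 1.3 = $413,985.
Defendant is a documented gang member (+75%): $413,985 × 1.75 = $724,473.75.
$724,473.75 is at or above the $7,500 minimum.
Rounded to the nearest dollar: $724,474.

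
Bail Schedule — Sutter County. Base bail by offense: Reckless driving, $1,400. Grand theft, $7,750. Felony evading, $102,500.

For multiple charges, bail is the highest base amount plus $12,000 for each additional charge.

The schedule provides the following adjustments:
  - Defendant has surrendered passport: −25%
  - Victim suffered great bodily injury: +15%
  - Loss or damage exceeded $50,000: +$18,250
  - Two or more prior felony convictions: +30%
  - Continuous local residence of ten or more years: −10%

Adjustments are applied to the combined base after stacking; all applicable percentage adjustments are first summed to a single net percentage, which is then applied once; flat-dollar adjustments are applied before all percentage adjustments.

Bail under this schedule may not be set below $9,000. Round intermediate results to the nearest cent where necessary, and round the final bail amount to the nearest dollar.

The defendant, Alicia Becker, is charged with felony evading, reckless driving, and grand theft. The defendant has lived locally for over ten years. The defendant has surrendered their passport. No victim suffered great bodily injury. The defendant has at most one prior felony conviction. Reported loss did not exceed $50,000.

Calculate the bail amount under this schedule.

Base amounts from the schedule: felony evading $102,500; reckless driving $1,400; grand theft $7,750.
Stacking rule: highest base plus $12,000 per additional charge. Highest is felony evading at $102,500; 2 additional charges → +$24,000. Combined base = $126,500.
Net percentage adjustment: −25% −10% = −35%. $126,500 × 0.65 = $82,225.
$82,225 is at or above the $9,000 minimum.

$82,225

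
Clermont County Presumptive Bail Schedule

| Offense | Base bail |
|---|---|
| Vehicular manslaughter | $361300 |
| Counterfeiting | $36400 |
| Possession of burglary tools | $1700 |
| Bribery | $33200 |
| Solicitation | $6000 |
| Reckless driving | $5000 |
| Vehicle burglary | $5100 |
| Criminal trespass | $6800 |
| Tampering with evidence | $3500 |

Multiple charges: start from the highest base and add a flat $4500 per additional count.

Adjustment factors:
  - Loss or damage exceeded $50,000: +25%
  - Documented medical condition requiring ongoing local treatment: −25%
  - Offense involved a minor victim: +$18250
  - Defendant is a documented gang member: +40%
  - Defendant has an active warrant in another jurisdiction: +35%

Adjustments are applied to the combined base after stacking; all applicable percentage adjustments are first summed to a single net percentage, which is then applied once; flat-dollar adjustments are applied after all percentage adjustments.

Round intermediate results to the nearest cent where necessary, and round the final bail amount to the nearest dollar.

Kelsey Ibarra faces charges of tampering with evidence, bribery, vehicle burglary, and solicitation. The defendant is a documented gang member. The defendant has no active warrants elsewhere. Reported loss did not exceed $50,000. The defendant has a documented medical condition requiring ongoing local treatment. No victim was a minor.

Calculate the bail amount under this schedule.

$53705

Base amounts from the schedule: tampering with evidence $3500; bribery $33200; vehicle burglary $5100; solicitation $6000.
Stacking rule: highest base plus $4500 per additional charge. Highest is bribery at $33200; 3 additional charges → +$13500. Combined base = $46700.
Net percentage adjustment: −25% +40% = +15%. $46700 × 1.15 = $53705.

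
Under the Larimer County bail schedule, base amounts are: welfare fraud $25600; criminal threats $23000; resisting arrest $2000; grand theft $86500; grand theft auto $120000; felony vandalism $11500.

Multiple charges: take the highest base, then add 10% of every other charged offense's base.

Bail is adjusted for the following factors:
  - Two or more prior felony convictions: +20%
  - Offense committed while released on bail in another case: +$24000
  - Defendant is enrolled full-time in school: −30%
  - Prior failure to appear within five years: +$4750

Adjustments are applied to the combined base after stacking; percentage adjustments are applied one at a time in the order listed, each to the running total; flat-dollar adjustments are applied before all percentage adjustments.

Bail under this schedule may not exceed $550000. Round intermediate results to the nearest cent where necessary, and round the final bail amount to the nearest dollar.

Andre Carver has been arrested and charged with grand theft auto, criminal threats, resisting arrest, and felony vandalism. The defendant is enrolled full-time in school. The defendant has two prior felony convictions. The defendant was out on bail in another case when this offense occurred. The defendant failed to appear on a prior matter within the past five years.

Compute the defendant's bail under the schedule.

$128016

Base amounts from the schedule: grand theft auto $120000; criminal threats $23000; resisting arrest $2000; felony vandalism $11500.
Stacking rule: highest base plus 10% of each additional charge. Highest is grand theft auto at $120000. Additional: $23000 × 10% = $2300; $2000 × 10% = $200; $11500 × 10% = $1150. Combined base = $120000 + $3650 = $123650.
Offense committed while released on bail in another case (+$24000 flat): $123650 + $24000 = $147650.
Prior failure to appear within five years (+$4750 flat): $147650 + $4750 = $152400.
Two or more prior felony convictions (+20%): $152400 × 1.2 = $182880.
Defendant is enrolled full-time in school (−30%): $182880 × 0.7 = $128016.
$128016 is within the $550000 maximum.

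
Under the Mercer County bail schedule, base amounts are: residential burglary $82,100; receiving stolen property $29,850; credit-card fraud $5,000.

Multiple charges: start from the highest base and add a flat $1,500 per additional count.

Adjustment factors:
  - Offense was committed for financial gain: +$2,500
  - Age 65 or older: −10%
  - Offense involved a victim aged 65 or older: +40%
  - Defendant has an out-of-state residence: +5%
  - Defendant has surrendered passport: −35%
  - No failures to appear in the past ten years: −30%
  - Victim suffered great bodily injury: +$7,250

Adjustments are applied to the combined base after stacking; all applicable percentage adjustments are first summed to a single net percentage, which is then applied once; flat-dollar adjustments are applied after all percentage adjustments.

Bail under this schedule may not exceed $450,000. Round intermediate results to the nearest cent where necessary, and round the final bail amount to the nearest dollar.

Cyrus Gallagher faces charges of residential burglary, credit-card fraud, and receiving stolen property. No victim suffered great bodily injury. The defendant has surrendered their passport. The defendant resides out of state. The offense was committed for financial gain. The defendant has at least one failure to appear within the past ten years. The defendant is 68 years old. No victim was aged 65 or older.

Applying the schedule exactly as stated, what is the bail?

$53,560

Base amounts from the schedule: residential burglary $82,100; credit-card fraud $5,000; receiving stolen property $29,850.
Stacking rule: highest base plus $1,500 per additional charge. Highest is residential burglary at $82,100; 2 additional charges → +$3,000. Combined base = $85,100.
Net percentage adjustment: −10% +5% −35% = −40%. $85,100 × 0.6 = $51,060.
Offense was committed for financial gain (+$2,500 flat): $51,060 + $2,500 = $53,560.
$53,560 is within the $450,000 maximum.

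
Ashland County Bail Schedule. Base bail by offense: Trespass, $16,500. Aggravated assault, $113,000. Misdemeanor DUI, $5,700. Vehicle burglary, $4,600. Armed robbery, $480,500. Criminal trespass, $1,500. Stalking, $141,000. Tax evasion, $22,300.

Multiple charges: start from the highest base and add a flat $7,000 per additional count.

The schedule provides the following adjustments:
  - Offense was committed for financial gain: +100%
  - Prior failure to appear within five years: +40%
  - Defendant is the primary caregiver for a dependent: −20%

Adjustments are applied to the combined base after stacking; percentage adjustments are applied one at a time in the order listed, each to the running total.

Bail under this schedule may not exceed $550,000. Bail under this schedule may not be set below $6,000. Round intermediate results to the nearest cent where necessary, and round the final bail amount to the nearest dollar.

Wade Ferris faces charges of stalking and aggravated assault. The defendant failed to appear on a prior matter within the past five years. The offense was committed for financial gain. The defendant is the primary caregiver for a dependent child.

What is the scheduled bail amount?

$331,520

Base amounts from the schedule: stalking $141,000; aggravated assault $113,000.
Stacking rule: highest base plus $7,000 per additional charge. Highest is stalking at $141,000; 1 additional charge → +$7,000. Combined base = $148,000.
Offense was committed for financial gain (+100%): $148,000 × 2 = $296,000.
Prior failure to appear within five years (+40%): $296,000 × 1.4 = $414,400.
Defendant is the primary caregiver for a dependent (−20%): $414,400 × 0.8 = $331,520.
$331,520 is within the $550,000 maximum.
$331,520 is at or above the $6,000 minimum.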